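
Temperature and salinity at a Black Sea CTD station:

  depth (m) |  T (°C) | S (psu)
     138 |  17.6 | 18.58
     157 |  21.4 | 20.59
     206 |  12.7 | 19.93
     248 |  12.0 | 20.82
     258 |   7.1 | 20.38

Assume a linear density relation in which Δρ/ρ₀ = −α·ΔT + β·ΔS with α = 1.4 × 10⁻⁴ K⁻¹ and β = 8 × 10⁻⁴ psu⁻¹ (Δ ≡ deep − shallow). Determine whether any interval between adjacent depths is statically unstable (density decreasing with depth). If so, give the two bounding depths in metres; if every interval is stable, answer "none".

Evaluate Δρ/ρ₀ = −αΔT + βΔS across each adjacent pair:
  138–157 m: −αΔT+βΔS = −(1.4 × 10⁻⁴)(+3.8)+(8 × 10⁻⁴)(+2.01) = 1.1 × 10⁻³ → stable
  157–206 m: −αΔT+βΔS = −(1.4 × 10⁻⁴)(-8.7)+(8 × 10⁻⁴)(-0.66) = 6.9 × 10⁻⁴ → stable
  206–248 m: −αΔT+βΔS = −(1.4 × 10⁻⁴)(-0.7)+(8 × 10⁻⁴)(+0.89) = 8.1 × 10⁻⁴ → stable
  248–258 m: −αΔT+βΔS = −(1.4 × 10⁻⁴)(-4.9)+(8 × 10⁻⁴)(-0.44) = 3.3 × 10⁻⁴ → stable
Every interval has Δρ > 0: the column is stably stratified throughout.

none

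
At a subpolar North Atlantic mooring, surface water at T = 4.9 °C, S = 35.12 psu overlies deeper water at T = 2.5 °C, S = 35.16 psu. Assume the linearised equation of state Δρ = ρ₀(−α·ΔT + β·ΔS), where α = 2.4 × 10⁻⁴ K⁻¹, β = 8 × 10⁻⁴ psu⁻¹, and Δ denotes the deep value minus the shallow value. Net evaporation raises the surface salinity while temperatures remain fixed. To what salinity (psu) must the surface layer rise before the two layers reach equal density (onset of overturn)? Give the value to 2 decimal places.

Neutral buoyancy requires −α(T_deep − T_surf) + β(S_deep − S_surf′) = 0.
S_surf′ = S_deep − (α/β)·ΔT = 35.16 − (2.4 × 10⁻⁴/8 × 10⁻⁴)·(-2.4) = 35.8800 psu.
Increase required: 35.8800 − 35.12 = 0.7600 psu.

35.88 psu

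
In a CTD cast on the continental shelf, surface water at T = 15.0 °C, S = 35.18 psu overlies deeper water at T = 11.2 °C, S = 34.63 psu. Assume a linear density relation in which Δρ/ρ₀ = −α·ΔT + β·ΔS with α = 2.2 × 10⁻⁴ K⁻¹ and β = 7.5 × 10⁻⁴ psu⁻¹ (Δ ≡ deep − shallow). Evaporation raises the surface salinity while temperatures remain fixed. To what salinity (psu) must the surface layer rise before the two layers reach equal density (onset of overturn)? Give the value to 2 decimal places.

Neutral buoyancy requires −α(T_deep − T_surf) + β(S_deep − S_surf′) = 0.
S_surf′ = S_deep − (α/β)·ΔT = 34.63 − (2.2 × 10⁻⁴/7.5 × 10⁻⁴)·(-3.8) = 35.7447 psu.
Increase required: 35.7447 − 35.18 = 0.5647 psu.

35.74 psu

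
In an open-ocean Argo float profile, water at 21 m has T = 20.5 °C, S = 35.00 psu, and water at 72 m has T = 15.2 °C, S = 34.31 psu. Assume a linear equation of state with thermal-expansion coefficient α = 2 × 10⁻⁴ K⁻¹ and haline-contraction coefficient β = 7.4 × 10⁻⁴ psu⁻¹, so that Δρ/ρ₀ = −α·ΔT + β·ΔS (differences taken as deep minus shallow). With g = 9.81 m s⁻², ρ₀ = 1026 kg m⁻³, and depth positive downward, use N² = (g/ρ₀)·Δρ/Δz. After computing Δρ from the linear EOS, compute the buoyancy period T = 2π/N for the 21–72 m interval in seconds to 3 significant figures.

611 s

ΔT = -5.3 K, ΔS = -0.69 psu (deep − shallow).
Δρ/ρ₀ = −αΔT + βΔS = 1.06 × 10⁻³ − 5.106 × 10⁻⁴ = 5.494 × 10⁻⁴, so Δρ ≈ 0.5637 kg m⁻³.
N² = (g/ρ₀)·Δρ/Δz = g·(Δρ/ρ₀)/Δz = 9.81 × 5.494 × 10⁻⁴ / 51 = 1.0568 × 10⁻⁴ s⁻².
N = √(1.0568 × 10⁻⁴) = 0.010280 rad s⁻¹ → T = 2π/N = 611.20 s ≈ 611 s.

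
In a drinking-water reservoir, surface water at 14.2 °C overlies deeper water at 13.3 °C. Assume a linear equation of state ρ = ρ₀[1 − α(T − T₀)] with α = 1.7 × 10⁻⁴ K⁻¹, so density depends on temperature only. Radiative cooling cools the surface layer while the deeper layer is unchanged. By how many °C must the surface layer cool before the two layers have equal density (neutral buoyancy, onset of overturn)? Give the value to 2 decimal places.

0.90 °C

With temperature the only control, equal density requires T_surf′ = T_deep.
T_surf′ = 13.3 °C.
Cooling required: 14.2 − 13.3 = 0.90 °C.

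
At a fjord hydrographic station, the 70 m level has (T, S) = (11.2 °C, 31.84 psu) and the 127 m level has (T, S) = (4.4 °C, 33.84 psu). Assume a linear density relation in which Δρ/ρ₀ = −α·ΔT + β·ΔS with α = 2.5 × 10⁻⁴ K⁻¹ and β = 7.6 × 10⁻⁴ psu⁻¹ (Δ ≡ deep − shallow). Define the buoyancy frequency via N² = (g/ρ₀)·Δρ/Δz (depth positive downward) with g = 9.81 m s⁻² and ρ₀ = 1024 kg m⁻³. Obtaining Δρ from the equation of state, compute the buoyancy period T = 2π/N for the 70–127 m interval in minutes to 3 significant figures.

ΔT = -6.8 K, ΔS = +2.00 psu (deep − shallow).
Δρ/ρ₀ = −αΔT + βΔS = 1.70 × 10⁻³ + 1.52 × 10⁻³ = 3.22 × 10⁻³, so Δρ ≈ 3.297 kg m⁻³.
N² = (g/ρ₀)·Δρ/Δz = g·(Δρ/ρ₀)/Δz = 9.81 × 3.22 × 10⁻³ / 57 = 5.5418 × 10⁻⁴ s⁻².
N = √(5.5418 × 10⁻⁴) = 0.023541 rad s⁻¹ → T = 2π/N = 266.90 s = 4.4483 min ≈ 4.45 min.

4.45 min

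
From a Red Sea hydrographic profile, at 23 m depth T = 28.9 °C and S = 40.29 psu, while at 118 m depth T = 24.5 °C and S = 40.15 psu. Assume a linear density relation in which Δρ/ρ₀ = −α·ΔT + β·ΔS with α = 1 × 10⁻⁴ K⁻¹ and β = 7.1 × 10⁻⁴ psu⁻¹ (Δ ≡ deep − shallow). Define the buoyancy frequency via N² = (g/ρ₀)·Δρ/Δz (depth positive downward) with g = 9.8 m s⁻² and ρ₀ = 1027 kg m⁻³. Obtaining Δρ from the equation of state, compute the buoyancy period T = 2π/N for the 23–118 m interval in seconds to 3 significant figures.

1.06 × 10³ s

ΔT = -4.4 K, ΔS = -0.14 psu (deep − shallow).
Δρ/ρ₀ = −αΔT + βΔS = 4.40 × 10⁻⁴ − 9.94 × 10⁻⁵ = 3.406 × 10⁻⁴, so Δρ ≈ 0.3498 kg m⁻³.
N² = (g/ρ₀)·Δρ/Δz = g·(Δρ/ρ₀)/Δz = 9.8 × 3.406 × 10⁻⁴ / 95 = 3.5136 × 10⁻⁵ s⁻².
N = √(3.5136 × 10⁻⁵) = 5.9276 × 10⁻³ rad s⁻¹ → T = 2π/N = 1.0600 × 10³ s ≈ 1.06 × 10³ s.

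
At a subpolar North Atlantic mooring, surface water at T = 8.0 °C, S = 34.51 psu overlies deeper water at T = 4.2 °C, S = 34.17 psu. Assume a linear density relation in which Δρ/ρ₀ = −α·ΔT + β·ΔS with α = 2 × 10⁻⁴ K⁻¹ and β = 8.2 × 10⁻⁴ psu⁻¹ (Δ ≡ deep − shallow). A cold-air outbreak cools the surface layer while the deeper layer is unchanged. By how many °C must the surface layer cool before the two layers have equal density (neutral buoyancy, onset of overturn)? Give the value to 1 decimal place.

2.4 °C

Neutral buoyancy requires Δρ = 0, i.e. −α(T_deep − T_surf′) + β(S_deep − S_surf) = 0.
T_surf′ = T_deep − (β/α)·ΔS = 4.2 − (8.2 × 10⁻⁴/2 × 10⁻⁴)·(-0.34) = 5.594 °C.
Cooling required: 8.0 − (5.594) = 2.406 °C.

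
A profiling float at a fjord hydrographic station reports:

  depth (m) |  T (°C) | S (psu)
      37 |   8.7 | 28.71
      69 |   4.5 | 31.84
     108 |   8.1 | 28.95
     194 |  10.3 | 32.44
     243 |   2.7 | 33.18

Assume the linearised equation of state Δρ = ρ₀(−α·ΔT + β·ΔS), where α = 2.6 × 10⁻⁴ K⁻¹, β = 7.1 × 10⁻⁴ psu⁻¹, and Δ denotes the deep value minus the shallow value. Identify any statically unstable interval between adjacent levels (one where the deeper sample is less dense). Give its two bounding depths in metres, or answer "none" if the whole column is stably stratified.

69–108 m

Evaluate Δρ/ρ₀ = −αΔT + βΔS across each adjacent pair:
  37–69 m: −αΔT+βΔS = −(2.6 × 10⁻⁴)(-4.2)+(7.1 × 10⁻⁴)(+3.13) = 3.3 × 10⁻³ → stable
  69–108 m: −αΔT+βΔS = −(2.6 × 10⁻⁴)(+3.6)+(7.1 × 10⁻⁴)(-2.89) = -3.0 × 10⁻³ → UNSTABLE
  108–194 m: −αΔT+βΔS = −(2.6 × 10⁻⁴)(+2.2)+(7.1 × 10⁻⁴)(+3.49) = 1.9 × 10⁻³ → stable
  194–243 m: −αΔT+βΔS = −(2.6 × 10⁻⁴)(-7.6)+(7.1 × 10⁻⁴)(+0.74) = 2.5 × 10⁻³ → stable
The 69–108 m interval has Δρ < 0: lighter water underlies denser water.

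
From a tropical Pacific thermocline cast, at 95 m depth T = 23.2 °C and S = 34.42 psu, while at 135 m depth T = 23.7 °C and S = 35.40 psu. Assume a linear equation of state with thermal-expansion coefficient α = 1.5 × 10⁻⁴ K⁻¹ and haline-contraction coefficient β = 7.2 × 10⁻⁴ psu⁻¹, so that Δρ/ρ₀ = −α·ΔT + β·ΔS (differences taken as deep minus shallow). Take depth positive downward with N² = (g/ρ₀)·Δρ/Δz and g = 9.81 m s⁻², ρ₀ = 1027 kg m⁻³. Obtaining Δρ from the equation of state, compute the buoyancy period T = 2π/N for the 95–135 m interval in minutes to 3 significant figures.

ΔT = +0.5 K, ΔS = +0.98 psu (deep − shallow).
Δρ/ρ₀ = −αΔT + βΔS = -7.50 × 10⁻⁵ + 7.056 × 10⁻⁴ = 6.306 × 10⁻⁴, so Δρ ≈ 0.6476 kg m⁻³.
N² = (g/ρ₀)·Δρ/Δz = g·(Δρ/ρ₀)/Δz = 9.81 × 6.306 × 10⁻⁴ / 40 = 1.5465 × 10⁻⁴ s⁻².
N = √(1.5465 × 10⁻⁴) = 0.012436 rad s⁻¹ → T = 2π/N = 505.24 s = 8.4207 min ≈ 8.42 min.

8.42 min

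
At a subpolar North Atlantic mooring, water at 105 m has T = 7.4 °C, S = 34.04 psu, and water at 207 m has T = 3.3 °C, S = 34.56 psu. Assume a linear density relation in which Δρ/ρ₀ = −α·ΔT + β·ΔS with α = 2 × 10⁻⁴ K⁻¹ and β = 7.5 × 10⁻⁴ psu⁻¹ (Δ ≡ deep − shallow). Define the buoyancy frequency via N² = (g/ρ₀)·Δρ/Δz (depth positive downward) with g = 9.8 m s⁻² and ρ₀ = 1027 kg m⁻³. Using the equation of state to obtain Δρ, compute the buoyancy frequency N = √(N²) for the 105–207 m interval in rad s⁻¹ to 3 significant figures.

ΔT = -4.1 K, ΔS = +0.52 psu (deep − shallow).
Δρ/ρ₀ = −αΔT + βΔS = 8.20 × 10⁻⁴ + 3.90 × 10⁻⁴ = 1.21 × 10⁻³, so Δρ ≈ 1.243 kg m⁻³.
N² = (g/ρ₀)·Δρ/Δz = g·(Δρ/ρ₀)/Δz = 9.8 × 1.21 × 10⁻³ / 102 = 1.1625 × 10⁻⁴ s⁻².
N = √(1.1625 × 10⁻⁴) = 0.010782 rad s⁻¹ ≈ 0.0108 rad s⁻¹.

0.0108 rad s⁻¹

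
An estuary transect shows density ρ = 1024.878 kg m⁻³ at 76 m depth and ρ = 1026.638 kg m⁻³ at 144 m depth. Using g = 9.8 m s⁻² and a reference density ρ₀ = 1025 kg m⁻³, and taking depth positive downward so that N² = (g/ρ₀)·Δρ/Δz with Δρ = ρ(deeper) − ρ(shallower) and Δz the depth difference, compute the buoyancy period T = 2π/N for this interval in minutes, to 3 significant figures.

Δρ = 1026.638 − 1024.878 = 1.760 kg m⁻³ over Δz = 144 − 76 = 68 m.
N² = (9.8/1025) × (1.760/68) = 2.4746 × 10⁻⁴ s⁻².
N = √(2.4746 × 10⁻⁴) = 0.015731 rad s⁻¹, so T = 2π/N = 399.41 s = 6.6568 min ≈ 6.66 min.
Since Δρ > 0 the layer is stably stratified.

6.66 min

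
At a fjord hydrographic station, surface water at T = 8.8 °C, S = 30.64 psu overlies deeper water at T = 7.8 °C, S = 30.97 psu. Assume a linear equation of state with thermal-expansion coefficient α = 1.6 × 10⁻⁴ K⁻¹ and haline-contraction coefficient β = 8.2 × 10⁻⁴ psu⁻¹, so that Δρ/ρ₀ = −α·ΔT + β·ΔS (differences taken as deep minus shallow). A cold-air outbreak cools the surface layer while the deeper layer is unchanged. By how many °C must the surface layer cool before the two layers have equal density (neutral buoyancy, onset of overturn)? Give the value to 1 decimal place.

Neutral buoyancy requires Δρ = 0, i.e. −α(T_deep − T_surf′) + β(S_deep − S_surf) = 0.
T_surf′ = T_deep − (β/α)·ΔS = 7.8 − (8.2 × 10⁻⁴/1.6 × 10⁻⁴)·(+0.33) = 6.109 °C.
Cooling required: 8.8 − (6.109) = 2.691 °C.

2.7 °C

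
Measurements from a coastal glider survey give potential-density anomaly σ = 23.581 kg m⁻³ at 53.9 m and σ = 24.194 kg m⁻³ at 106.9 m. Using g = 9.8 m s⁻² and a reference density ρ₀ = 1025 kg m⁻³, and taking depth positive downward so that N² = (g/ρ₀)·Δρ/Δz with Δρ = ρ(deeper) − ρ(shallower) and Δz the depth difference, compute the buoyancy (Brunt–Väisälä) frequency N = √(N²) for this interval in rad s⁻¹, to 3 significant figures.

0.0105 rad s⁻¹

Δρ = 1024.194 − 1023.581 = 0.613 kg m⁻³ over Δz = 106.9 − 53.9 = 53 m.
N² = (9.8/1025) × (0.613/53) = 1.1058 × 10⁻⁴ s⁻².
N = √(1.1058 × 10⁻⁴) = 0.010516 rad s⁻¹ ≈ 0.0105 rad s⁻¹.
N² > 0, so the interval is statically stable.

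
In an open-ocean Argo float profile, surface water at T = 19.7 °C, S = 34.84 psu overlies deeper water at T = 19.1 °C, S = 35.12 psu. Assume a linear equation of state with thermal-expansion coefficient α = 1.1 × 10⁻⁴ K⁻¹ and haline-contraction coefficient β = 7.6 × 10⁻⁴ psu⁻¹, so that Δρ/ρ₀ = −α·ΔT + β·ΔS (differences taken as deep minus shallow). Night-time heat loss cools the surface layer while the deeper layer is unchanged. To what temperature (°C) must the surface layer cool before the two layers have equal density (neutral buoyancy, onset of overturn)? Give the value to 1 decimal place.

17.2 °C

Neutral buoyancy requires Δρ = 0, i.e. −α(T_deep − T_surf′) + β(S_deep − S_surf) = 0.
T_surf′ = T_deep − (β/α)·ΔS = 19.1 − (7.6 × 10⁻⁴/1.1 × 10⁻⁴)·(+0.28) = 17.165 °C.
Cooling required: 19.7 − (17.165) = 2.535 °C.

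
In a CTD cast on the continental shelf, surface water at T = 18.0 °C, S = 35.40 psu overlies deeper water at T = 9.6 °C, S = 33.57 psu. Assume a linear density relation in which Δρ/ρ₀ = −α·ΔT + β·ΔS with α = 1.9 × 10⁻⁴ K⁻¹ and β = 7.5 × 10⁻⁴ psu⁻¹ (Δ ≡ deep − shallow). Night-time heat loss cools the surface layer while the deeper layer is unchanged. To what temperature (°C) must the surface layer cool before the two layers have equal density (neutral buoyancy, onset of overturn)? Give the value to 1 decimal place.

16.8 °C

Neutral buoyancy requires Δρ = 0, i.e. −α(T_deep − T_surf′) + β(S_deep − S_surf) = 0.
T_surf′ = T_deep − (β/α)·ΔS = 9.6 − (7.5 × 10⁻⁴/1.9 × 10⁻⁴)·(-1.83) = 16.824 °C.
Cooling required: 18.0 − (16.824) = 1.176 °C.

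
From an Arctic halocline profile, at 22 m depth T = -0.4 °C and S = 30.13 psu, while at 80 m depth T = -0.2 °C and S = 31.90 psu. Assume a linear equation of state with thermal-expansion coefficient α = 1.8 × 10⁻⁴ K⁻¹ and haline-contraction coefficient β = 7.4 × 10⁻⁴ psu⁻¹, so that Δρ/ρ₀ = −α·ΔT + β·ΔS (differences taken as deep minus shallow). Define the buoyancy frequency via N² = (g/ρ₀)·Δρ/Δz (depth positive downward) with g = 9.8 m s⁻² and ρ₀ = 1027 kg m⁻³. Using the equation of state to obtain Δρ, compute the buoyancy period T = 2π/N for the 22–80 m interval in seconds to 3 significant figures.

428 s

ΔT = +0.2 K, ΔS = +1.77 psu (deep − shallow).
Δρ/ρ₀ = −αΔT + βΔS = -3.60 × 10⁻⁵ + 1.3098 × 10⁻³ = 1.2738 × 10⁻³, so Δρ ≈ 1.308 kg m⁻³.
N² = (g/ρ₀)·Δρ/Δz = g·(Δρ/ρ₀)/Δz = 9.8 × 1.2738 × 10⁻³ / 58 = 2.1523 × 10⁻⁴ s⁻².
N = √(2.1523 × 10⁻⁴) = 0.014671 rad s⁻¹ → T = 2π/N = 428.27 s ≈ 428 s.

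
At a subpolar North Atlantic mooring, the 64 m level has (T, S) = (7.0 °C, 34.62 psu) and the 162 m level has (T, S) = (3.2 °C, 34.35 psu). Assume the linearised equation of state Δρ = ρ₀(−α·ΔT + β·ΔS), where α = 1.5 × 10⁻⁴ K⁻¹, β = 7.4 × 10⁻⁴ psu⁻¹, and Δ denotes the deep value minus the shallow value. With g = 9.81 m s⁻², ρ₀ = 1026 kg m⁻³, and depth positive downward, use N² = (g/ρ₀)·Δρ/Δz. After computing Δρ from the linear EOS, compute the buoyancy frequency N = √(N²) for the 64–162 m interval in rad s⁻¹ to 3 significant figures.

6.09 × 10⁻³ rad s⁻¹

ΔT = -3.8 K, ΔS = -0.27 psu (deep − shallow).
Δρ/ρ₀ = −αΔT + βΔS = 5.70 × 10⁻⁴ − 1.998 × 10⁻⁴ = 3.702 × 10⁻⁴, so Δρ ≈ 0.3798 kg m⁻³.
N² = (g/ρ₀)·Δρ/Δz = g·(Δρ/ρ₀)/Δz = 9.81 × 3.702 × 10⁻⁴ / 98 = 3.7058 × 10⁻⁵ s⁻².
N = √(3.7058 × 10⁻⁵) = 6.0875 × 10⁻³ rad s⁻¹ ≈ 6.09 × 10⁻³ rad s⁻¹.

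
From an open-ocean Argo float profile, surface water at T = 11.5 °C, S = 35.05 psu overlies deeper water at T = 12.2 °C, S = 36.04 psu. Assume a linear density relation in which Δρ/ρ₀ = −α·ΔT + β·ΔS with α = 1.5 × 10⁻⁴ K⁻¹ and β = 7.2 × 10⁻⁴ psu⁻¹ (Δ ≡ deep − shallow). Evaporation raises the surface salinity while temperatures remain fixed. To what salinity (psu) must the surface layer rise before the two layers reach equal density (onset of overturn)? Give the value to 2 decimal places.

35.89 psu

Neutral buoyancy requires −α(T_deep − T_surf) + β(S_deep − S_surf′) = 0.
S_surf′ = S_deep − (α/β)·ΔT = 36.04 − (1.5 × 10⁻⁴/7.2 × 10⁻⁴)·(+0.7) = 35.8942 psu.
Increase required: 35.8942 − 35.05 = 0.8442 psu.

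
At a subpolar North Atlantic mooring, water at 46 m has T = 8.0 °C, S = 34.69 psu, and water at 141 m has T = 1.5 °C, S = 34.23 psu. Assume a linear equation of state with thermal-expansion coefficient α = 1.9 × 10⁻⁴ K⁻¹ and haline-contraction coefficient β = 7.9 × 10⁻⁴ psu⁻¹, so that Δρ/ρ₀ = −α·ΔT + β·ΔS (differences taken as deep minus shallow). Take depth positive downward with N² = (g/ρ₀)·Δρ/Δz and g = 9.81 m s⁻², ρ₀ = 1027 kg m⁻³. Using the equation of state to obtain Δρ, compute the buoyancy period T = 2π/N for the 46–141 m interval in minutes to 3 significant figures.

11.0 min

ΔT = -6.5 K, ΔS = -0.46 psu (deep − shallow).
Δρ/ρ₀ = −αΔT + βΔS = 1.235 × 10⁻³ − 3.634 × 10⁻⁴ = 8.716 × 10⁻⁴, so Δρ ≈ 0.8951 kg m⁻³.
N² = (g/ρ₀)·Δρ/Δz = g·(Δρ/ρ₀)/Δz = 9.81 × 8.716 × 10⁻⁴ / 95 = 9.0004 × 10⁻⁵ s⁻².
N = √(9.0004 × 10⁻⁵) = 9.4870 × 10⁻³ rad s⁻¹ → T = 2π/N = 662.29 s = 11.038 min ≈ 11.0 min.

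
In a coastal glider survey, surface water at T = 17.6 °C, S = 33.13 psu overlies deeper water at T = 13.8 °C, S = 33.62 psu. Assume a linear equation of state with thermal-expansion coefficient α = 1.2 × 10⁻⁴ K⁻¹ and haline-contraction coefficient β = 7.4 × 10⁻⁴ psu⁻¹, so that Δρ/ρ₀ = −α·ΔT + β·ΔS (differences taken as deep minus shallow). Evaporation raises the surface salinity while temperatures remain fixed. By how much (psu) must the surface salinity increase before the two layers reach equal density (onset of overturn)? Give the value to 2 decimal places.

Neutral buoyancy requires −α(T_deep − T_surf) + β(S_deep − S_surf′) = 0.
S_surf′ = S_deep − (α/β)·ΔT = 33.62 − (1.2 × 10⁻⁴/7.4 × 10⁻⁴)·(-3.8) = 34.2362 psu.
Increase required: 34.2362 − 33.13 = 1.1062 psu.

1.11 psu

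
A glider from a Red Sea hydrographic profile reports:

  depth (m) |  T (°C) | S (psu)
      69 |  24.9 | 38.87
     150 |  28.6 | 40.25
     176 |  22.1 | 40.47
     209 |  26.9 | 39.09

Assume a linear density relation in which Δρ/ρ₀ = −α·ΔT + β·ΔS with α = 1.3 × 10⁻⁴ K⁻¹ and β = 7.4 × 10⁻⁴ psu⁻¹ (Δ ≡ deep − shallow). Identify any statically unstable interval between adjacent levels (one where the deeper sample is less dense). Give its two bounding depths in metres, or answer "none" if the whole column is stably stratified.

176–209 m

Evaluate Δρ/ρ₀ = −αΔT + βΔS across each adjacent pair:
  69–150 m: −αΔT+βΔS = −(1.3 × 10⁻⁴)(+3.7)+(7.4 × 10⁻⁴)(+1.38) = 5.4 × 10⁻⁴ → stable
  150–176 m: −αΔT+βΔS = −(1.3 × 10⁻⁴)(-6.5)+(7.4 × 10⁻⁴)(+0.22) = 1.0 × 10⁻³ → stable
  176–209 m: −αΔT+βΔS = −(1.3 × 10⁻⁴)(+4.8)+(7.4 × 10⁻⁴)(-1.38) = -1.6 × 10⁻³ → UNSTABLE
The 176–209 m interval has Δρ < 0: lighter water underlies denser water.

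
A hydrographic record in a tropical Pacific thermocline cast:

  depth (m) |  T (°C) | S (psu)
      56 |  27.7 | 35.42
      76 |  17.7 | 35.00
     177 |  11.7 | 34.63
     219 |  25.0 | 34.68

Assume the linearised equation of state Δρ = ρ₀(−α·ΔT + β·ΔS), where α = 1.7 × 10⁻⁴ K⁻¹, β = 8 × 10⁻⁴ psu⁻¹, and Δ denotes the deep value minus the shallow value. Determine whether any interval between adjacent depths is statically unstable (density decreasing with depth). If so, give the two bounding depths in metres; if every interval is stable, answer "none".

177–219 m

Evaluate Δρ/ρ₀ = −αΔT + βΔS across each adjacent pair:
  56–76 m: −αΔT+βΔS = −(1.7 × 10⁻⁴)(-10.0)+(8 × 10⁻⁴)(-0.42) = 1.4 × 10⁻³ → stable
  76–177 m: −αΔT+βΔS = −(1.7 × 10⁻⁴)(-6.0)+(8 × 10⁻⁴)(-0.37) = 7.2 × 10⁻⁴ → stable
  177–219 m: −αΔT+βΔS = −(1.7 × 10⁻⁴)(+13.3)+(8 × 10⁻⁴)(+0.05) = -2.2 × 10⁻³ → UNSTABLE
The 177–219 m interval has Δρ < 0: lighter water underlies denser water.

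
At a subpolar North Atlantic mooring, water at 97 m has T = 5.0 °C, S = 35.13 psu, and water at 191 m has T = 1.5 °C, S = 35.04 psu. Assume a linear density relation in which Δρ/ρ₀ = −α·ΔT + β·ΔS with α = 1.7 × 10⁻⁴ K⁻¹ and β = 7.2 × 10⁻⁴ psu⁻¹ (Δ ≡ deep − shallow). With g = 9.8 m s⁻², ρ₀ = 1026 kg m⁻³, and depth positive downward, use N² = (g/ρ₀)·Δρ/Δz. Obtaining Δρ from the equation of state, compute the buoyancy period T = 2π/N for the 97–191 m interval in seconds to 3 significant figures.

845 s

ΔT = -3.5 K, ΔS = -0.09 psu (deep − shallow).
Δρ/ρ₀ = −αΔT + βΔS = 5.95 × 10⁻⁴ − 6.48 × 10⁻⁵ = 5.302 × 10⁻⁴, so Δρ ≈ 0.5440 kg m⁻³.
N² = (g/ρ₀)·Δρ/Δz = g·(Δρ/ρ₀)/Δz = 9.8 × 5.302 × 10⁻⁴ / 94 = 5.5276 × 10⁻⁵ s⁻².
N = √(5.5276 × 10⁻⁵) = 7.4348 × 10⁻³ rad s⁻¹ → T = 2π/N = 845.10 s ≈ 845 s.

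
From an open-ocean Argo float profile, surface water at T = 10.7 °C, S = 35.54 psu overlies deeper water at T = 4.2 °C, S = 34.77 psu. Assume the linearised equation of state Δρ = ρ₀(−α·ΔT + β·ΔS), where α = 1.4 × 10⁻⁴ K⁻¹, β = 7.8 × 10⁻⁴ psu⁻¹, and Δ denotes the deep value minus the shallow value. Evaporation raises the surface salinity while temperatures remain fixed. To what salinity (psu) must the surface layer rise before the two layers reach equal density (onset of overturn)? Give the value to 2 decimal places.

Neutral buoyancy requires −α(T_deep − T_surf) + β(S_deep − S_surf′) = 0.
S_surf′ = S_deep − (α/β)·ΔT = 34.77 − (1.4 × 10⁻⁴/7.8 × 10⁻⁴)·(-6.5) = 35.9367 psu.
Increase required: 35.9367 − 35.54 = 0.3967 psu.

35.94 psu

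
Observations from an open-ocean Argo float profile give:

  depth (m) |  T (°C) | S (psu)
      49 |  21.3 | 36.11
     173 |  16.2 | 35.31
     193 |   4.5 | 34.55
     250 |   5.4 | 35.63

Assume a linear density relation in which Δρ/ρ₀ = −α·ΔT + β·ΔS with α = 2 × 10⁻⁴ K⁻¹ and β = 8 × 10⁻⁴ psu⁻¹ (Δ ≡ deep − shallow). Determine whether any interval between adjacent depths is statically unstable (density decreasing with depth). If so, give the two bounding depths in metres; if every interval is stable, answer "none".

Evaluate Δρ/ρ₀ = −αΔT + βΔS across each adjacent pair:
  49–173 m: −αΔT+βΔS = −(2 × 10⁻⁴)(-5.1)+(8 × 10⁻⁴)(-0.80) = 3.8 × 10⁻⁴ → stable
  173–193 m: −αΔT+βΔS = −(2 × 10⁻⁴)(-11.7)+(8 × 10⁻⁴)(-0.76) = 1.7 × 10⁻³ → stable
  193–250 m: −αΔT+βΔS = −(2 × 10⁻⁴)(+0.9)+(8 × 10⁻⁴)(+1.08) = 6.8 × 10⁻⁴ → stable
Every interval has Δρ > 0: the column is stably stratified throughout.

none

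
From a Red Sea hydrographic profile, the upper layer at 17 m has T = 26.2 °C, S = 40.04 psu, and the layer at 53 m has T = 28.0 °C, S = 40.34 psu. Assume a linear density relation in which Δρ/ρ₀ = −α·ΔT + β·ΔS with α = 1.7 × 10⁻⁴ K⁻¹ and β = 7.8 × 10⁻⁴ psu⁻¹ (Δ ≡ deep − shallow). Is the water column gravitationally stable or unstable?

unstable

ΔT = 28.0 − 26.2 = +1.8 K and ΔS = 40.34 − 40.04 = +0.30 psu (deep − shallow).
−αΔT = -3.06 × 10⁻⁴; βΔS = 2.34 × 10⁻⁴; sum Δρ/ρ₀ = -7.20 × 10⁻⁵.
Δρ/ρ₀ < 0, so Δρ < 0: deeper water is lighter → statically unstable; the column would overturn.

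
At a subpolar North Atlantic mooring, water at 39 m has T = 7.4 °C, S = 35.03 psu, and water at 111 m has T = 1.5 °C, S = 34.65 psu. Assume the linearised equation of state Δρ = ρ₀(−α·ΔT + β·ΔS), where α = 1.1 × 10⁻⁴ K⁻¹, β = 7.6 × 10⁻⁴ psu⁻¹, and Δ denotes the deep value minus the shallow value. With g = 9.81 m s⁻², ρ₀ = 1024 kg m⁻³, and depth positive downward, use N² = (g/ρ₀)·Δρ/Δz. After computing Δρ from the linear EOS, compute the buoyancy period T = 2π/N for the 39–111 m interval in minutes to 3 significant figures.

ΔT = -5.9 K, ΔS = -0.38 psu (deep − shallow).
Δρ/ρ₀ = −αΔT + βΔS = 6.49 × 10⁻⁴ − 2.888 × 10⁻⁴ = 3.602 × 10⁻⁴, so Δρ ≈ 0.3688 kg m⁻³.
N² = (g/ρ₀)·Δρ/Δz = g·(Δρ/ρ₀)/Δz = 9.81 × 3.602 × 10⁻⁴ / 72 = 4.9077 × 10⁻⁵ s⁻².
N = √(4.9077 × 10⁻⁵) = 7.0055 × 10⁻³ rad s⁻¹ → T = 2π/N = 896.89 s = 14.948 min ≈ 14.9 min.

14.9 min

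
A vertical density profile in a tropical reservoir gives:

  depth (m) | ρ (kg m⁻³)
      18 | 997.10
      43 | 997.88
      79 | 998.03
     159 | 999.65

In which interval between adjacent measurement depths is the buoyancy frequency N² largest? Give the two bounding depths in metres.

Compute the density gradient over each adjacent pair:
  18–43 m: Δρ/Δz = 0.78/25 = 0.031 kg m⁻⁴
  43–79 m: Δρ/Δz = 0.15/36 = 4.2 × 10⁻³ kg m⁻⁴
  79–159 m: Δρ/Δz = 1.62/80 = 0.020 kg m⁻⁴
The largest gradient is in the 18–43 m interval — the pycnocline.

18–43 m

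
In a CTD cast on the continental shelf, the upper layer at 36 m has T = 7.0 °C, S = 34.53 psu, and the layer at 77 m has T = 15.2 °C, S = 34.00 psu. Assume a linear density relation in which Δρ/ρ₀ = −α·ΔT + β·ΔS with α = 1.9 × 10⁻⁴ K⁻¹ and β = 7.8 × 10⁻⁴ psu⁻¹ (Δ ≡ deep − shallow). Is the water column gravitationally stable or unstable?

unstable

ΔT = 15.2 − 7.0 = +8.2 K and ΔS = 34.00 − 34.53 = -0.53 psu (deep − shallow).
−αΔT = -1.558 × 10⁻³; βΔS = -4.134 × 10⁻⁴; sum Δρ/ρ₀ = -1.9714 × 10⁻³.
Δρ/ρ₀ < 0, so Δρ < 0: deeper water is lighter → statically unstable; the column would overturn.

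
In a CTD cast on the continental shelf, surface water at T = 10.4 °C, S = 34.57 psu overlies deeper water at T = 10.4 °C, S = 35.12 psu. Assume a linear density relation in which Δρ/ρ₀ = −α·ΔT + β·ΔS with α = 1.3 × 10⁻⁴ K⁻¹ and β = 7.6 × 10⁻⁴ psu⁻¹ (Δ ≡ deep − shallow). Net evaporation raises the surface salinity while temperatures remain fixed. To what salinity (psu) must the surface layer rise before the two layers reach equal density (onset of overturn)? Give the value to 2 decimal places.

35.12 psu

Neutral buoyancy requires −α(T_deep − T_surf) + β(S_deep − S_surf′) = 0.
S_surf′ = S_deep − (α/β)·ΔT = 35.12 − (1.3 × 10⁻⁴/7.6 × 10⁻⁴)·(+0.0) = 35.1200 psu.
Increase required: 35.1200 − 34.57 = 0.5500 psu.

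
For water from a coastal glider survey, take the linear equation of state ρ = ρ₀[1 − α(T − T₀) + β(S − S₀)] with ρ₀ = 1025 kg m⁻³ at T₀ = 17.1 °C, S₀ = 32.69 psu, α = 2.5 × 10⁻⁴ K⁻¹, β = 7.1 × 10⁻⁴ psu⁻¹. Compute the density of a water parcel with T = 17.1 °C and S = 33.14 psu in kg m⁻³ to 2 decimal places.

T − T₀ = +0.0 K, S − S₀ = +0.45 psu.
Bracket = 1 − α·(+0.0) + β·(+0.45) = 1 + (3.195 × 10⁻⁴) = 1.0003195.
ρ = 1025 × 1.0003195 = 1025.33 kg m⁻³.

1025.33 kg m⁻³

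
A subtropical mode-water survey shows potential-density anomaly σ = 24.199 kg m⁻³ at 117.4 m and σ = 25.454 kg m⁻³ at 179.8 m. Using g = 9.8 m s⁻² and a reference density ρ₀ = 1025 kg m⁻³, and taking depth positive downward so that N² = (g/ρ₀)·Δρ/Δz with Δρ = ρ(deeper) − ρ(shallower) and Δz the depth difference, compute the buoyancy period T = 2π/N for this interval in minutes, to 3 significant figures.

Δρ = 1025.454 − 1024.199 = 1.255 kg m⁻³ over Δz = 179.8 − 117.4 = 62.4 m.
N² = (9.8/1025) × (1.255/62.4) = 1.9229 × 10⁻⁴ s⁻².
N = √(1.9229 × 10⁻⁴) = 0.013867 rad s⁻¹, so T = 2π/N = 453.10 s = 7.5517 min ≈ 7.55 min.
Since Δρ > 0 the layer is stably stratified.

7.55 min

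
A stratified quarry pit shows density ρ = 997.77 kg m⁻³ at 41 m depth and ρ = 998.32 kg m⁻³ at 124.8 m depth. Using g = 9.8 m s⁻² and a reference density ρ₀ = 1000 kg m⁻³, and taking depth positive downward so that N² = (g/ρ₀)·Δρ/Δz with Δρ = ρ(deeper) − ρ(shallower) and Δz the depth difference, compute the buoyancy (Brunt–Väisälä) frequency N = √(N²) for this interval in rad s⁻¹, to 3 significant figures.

8.02 × 10⁻³ rad s⁻¹

Δρ = 998.32 − 997.77 = 0.55 kg m⁻³ over Δz = 124.8 − 41 = 83.8 m.
N² = (9.8/1000) × (0.55/83.8) = 6.4320 × 10⁻⁵ s⁻².
N = √(6.4320 × 10⁻⁵) = 8.0200 × 10⁻³ rad s⁻¹ ≈ 8.02 × 10⁻³ rad s⁻¹.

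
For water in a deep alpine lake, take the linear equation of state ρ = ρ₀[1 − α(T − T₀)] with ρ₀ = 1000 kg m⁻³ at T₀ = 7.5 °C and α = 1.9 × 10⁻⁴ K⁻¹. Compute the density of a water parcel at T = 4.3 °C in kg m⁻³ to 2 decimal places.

T − T₀ = -3.2 K.
Bracket = 1 − α·(-3.2) = 1 + (6.08 × 10⁻⁴) = 1.0006080.
ρ = 1000 × 1.0006080 = 1000.61 kg m⁻³.

1000.61 kg m⁻³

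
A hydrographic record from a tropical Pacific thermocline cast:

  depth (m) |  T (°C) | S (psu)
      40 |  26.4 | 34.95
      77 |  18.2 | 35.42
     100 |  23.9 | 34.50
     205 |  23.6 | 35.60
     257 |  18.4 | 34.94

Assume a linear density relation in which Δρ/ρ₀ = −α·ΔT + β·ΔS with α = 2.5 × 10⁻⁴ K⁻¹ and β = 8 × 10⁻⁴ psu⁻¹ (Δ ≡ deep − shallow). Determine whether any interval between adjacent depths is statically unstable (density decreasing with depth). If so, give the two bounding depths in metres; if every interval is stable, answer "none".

77–100 m

Evaluate Δρ/ρ₀ = −αΔT + βΔS across each adjacent pair:
  40–77 m: −αΔT+βΔS = −(2.5 × 10⁻⁴)(-8.2)+(8 × 10⁻⁴)(+0.47) = 2.4 × 10⁻³ → stable
  77–100 m: −αΔT+βΔS = −(2.5 × 10⁻⁴)(+5.7)+(8 × 10⁻⁴)(-0.92) = -2.2 × 10⁻³ → UNSTABLE
  100–205 m: −αΔT+βΔS = −(2.5 × 10⁻⁴)(-0.3)+(8 × 10⁻⁴)(+1.10) = 9.6 × 10⁻⁴ → stable
  205–257 m: −αΔT+βΔS = −(2.5 × 10⁻⁴)(-5.2)+(8 × 10⁻⁴)(-0.66) = 7.7 × 10⁻⁴ → stable
The 77–100 m interval has Δρ < 0: lighter water underlies denser water.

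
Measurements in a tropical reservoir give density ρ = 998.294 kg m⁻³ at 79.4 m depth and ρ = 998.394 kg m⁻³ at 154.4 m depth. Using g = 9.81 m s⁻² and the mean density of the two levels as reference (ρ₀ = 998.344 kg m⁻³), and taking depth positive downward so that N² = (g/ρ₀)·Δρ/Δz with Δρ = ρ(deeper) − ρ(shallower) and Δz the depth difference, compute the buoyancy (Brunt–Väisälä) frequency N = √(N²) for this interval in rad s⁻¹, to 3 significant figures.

Δρ = 998.394 − 998.294 = 0.100 kg m⁻³ over Δz = 154.4 − 79.4 = 75 m.
N² = (9.81/998.344) × (0.100/75) = 1.3102 × 10⁻⁵ s⁻².
N = √(1.3102 × 10⁻⁵) = 3.6197 × 10⁻³ rad s⁻¹ ≈ 3.62 × 10⁻³ rad s⁻¹.

3.62 × 10⁻³ rad s⁻¹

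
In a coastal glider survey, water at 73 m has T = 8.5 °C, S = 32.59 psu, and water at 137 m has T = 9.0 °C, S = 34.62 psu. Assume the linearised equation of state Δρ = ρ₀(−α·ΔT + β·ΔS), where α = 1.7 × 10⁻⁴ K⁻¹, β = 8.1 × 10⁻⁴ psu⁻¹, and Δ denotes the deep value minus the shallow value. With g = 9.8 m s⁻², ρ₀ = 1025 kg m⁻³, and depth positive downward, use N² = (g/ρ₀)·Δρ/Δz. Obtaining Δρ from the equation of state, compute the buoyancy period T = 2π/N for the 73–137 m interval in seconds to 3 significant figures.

ΔT = +0.5 K, ΔS = +2.03 psu (deep − shallow).
Δρ/ρ₀ = −αΔT + βΔS = -8.50 × 10⁻⁵ + 1.6443 × 10⁻³ = 1.5593 × 10⁻³, so Δρ ≈ 1.598 kg m⁻³.
N² = (g/ρ₀)·Δρ/Δz = g·(Δρ/ρ₀)/Δz = 9.8 × 1.5593 × 10⁻³ / 64 = 2.3877 × 10⁻⁴ s⁻².
N = √(2.3877 × 10⁻⁴) = 0.015452 rad s⁻¹ → T = 2π/N = 406.63 s ≈ 407 s.

407 s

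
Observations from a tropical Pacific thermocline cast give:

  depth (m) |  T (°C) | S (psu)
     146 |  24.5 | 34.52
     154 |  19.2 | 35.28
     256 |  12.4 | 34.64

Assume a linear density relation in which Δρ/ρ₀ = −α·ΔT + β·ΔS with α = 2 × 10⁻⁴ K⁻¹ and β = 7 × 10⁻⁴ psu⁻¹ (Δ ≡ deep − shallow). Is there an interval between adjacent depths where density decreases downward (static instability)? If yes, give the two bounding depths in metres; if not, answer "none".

Evaluate Δρ/ρ₀ = −αΔT + βΔS across each adjacent pair:
  146–154 m: −αΔT+βΔS = −(2 × 10⁻⁴)(-5.3)+(7 × 10⁻⁴)(+0.76) = 1.6 × 10⁻³ → stable
  154–256 m: −αΔT+βΔS = −(2 × 10⁻⁴)(-6.8)+(7 × 10⁻⁴)(-0.64) = 9.1 × 10⁻⁴ → stable
Every interval has Δρ > 0: the column is stably stratified throughout.

none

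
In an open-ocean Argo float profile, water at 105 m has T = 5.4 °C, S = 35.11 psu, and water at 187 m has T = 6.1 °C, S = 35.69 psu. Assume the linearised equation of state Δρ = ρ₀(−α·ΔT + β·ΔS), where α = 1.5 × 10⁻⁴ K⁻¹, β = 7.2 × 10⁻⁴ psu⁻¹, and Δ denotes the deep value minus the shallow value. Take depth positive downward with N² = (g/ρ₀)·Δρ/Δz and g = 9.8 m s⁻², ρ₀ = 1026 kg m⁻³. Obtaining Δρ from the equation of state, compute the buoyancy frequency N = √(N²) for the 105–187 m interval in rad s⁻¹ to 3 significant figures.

ΔT = +0.7 K, ΔS = +0.58 psu (deep − shallow).
Δρ/ρ₀ = −αΔT + βΔS = -1.05 × 10⁻⁴ + 4.176 × 10⁻⁴ = 3.126 × 10⁻⁴, so Δρ ≈ 0.3207 kg m⁻³.
N² = (g/ρ₀)·Δρ/Δz = g·(Δρ/ρ₀)/Δz = 9.8 × 3.126 × 10⁻⁴ / 82 = 3.7360 × 10⁻⁵ s⁻².
N = √(3.7360 × 10⁻⁵) = 6.1123 × 10⁻³ rad s⁻¹ ≈ 6.11 × 10⁻³ rad s⁻¹.

6.11 × 10⁻³ rad s⁻¹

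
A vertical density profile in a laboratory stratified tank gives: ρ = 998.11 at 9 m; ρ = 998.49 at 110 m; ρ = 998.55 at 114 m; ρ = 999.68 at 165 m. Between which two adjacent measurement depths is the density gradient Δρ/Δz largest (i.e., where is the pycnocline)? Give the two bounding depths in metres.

114–165 m

Compute the density gradient over each adjacent pair:
  9–110 m: Δρ/Δz = 0.38/101 = 3.8 × 10⁻³ kg m⁻⁴
  110–114 m: Δρ/Δz = 0.06/4 = 0.015 kg m⁻⁴
  114–165 m: Δρ/Δz = 1.13/51 = 0.022 kg m⁻⁴
The largest gradient is in the 114–165 m interval — the pycnocline.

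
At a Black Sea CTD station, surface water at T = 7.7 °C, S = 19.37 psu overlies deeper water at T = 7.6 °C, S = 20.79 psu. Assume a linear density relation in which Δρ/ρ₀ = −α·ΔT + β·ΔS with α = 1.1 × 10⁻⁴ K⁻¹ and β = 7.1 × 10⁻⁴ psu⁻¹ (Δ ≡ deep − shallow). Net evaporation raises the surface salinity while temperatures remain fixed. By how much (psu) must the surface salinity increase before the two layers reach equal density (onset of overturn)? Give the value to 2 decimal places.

1.44 psu

Neutral buoyancy requires −α(T_deep − T_surf) + β(S_deep − S_surf′) = 0.
S_surf′ = S_deep − (α/β)·ΔT = 20.79 − (1.1 × 10⁻⁴/7.1 × 10⁻⁴)·(-0.1) = 20.8055 psu.
Increase required: 20.8055 − 19.37 = 1.4355 psu.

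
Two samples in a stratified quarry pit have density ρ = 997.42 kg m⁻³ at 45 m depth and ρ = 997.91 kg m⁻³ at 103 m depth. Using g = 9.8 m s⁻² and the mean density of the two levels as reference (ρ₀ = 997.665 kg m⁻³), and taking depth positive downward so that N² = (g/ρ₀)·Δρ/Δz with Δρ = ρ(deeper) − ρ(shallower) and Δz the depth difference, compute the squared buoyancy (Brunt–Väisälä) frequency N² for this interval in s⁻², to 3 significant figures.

8.30 × 10⁻⁵ s⁻²

Δρ = 997.91 − 997.42 = 0.49 kg m⁻³ over Δz = 103 − 45 = 58 m.
N² = (9.8/997.665) × (0.49/58) = 8.2987 × 10⁻⁵ s⁻² ≈ 8.30 × 10⁻⁵ s⁻².
A positive N² confirms static stability across the interval.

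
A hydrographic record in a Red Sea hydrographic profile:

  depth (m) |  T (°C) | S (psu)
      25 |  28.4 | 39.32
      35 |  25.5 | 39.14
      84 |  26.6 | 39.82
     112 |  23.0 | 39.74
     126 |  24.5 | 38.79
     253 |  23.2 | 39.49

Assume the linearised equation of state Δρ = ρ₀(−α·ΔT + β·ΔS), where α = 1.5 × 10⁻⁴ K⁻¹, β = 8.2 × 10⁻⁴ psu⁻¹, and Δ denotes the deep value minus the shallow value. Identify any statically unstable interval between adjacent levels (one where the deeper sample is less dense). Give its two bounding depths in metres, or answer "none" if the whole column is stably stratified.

112–126 m

Evaluate Δρ/ρ₀ = −αΔT + βΔS across each adjacent pair:
  25–35 m: −αΔT+βΔS = −(1.5 × 10⁻⁴)(-2.9)+(8.2 × 10⁻⁴)(-0.18) = 2.9 × 10⁻⁴ → stable
  35–84 m: −αΔT+βΔS = −(1.5 × 10⁻⁴)(+1.1)+(8.2 × 10⁻⁴)(+0.68) = 3.9 × 10⁻⁴ → stable
  84–112 m: −αΔT+βΔS = −(1.5 × 10⁻⁴)(-3.6)+(8.2 × 10⁻⁴)(-0.08) = 4.7 × 10⁻⁴ → stable
  112–126 m: −αΔT+βΔS = −(1.5 × 10⁻⁴)(+1.5)+(8.2 × 10⁻⁴)(-0.95) = -1.0 × 10⁻³ → UNSTABLE
  126–253 m: −αΔT+βΔS = −(1.5 × 10⁻⁴)(-1.3)+(8.2 × 10⁻⁴)(+0.70) = 7.7 × 10⁻⁴ → stable
The 112–126 m interval has Δρ < 0: lighter water underlies denser water.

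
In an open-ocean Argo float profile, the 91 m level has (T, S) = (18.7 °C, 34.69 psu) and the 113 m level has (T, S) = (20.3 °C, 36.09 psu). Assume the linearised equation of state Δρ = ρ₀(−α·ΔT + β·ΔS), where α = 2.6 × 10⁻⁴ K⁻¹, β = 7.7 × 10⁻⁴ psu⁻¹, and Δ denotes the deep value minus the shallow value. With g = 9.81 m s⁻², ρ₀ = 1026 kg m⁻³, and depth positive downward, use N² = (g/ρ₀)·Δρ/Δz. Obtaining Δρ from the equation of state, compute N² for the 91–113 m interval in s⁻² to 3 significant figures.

2.95 × 10⁻⁴ s⁻²

ΔT = +1.6 K, ΔS = +1.40 psu (deep − shallow).
Δρ/ρ₀ = −αΔT + βΔS = -4.16 × 10⁻⁴ + 1.078 × 10⁻³ = 6.62 × 10⁻⁴, so Δρ ≈ 0.6792 kg m⁻³.
N² = (g/ρ₀)·Δρ/Δz = g·(Δρ/ρ₀)/Δz = 9.81 × 6.62 × 10⁻⁴ / 22 = 2.9519 × 10⁻⁴ s⁻² ≈ 2.95 × 10⁻⁴ s⁻².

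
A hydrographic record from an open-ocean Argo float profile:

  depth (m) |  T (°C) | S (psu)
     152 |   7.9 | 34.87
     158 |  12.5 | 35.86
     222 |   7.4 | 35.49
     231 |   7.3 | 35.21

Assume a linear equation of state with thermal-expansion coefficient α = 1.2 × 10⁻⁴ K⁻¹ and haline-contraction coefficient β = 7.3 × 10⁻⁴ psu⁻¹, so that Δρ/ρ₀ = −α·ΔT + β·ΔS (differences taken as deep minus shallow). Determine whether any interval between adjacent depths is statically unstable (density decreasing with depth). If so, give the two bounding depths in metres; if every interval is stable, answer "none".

222–231 m

Evaluate Δρ/ρ₀ = −αΔT + βΔS across each adjacent pair:
  152–158 m: −αΔT+βΔS = −(1.2 × 10⁻⁴)(+4.6)+(7.3 × 10⁻⁴)(+0.99) = 1.7 × 10⁻⁴ → stable
  158–222 m: −αΔT+βΔS = −(1.2 × 10⁻⁴)(-5.1)+(7.3 × 10⁻⁴)(-0.37) = 3.4 × 10⁻⁴ → stable
  222–231 m: −αΔT+βΔS = −(1.2 × 10⁻⁴)(-0.1)+(7.3 × 10⁻⁴)(-0.28) = -1.9 × 10⁻⁴ → UNSTABLE
The 222–231 m interval has Δρ < 0: lighter water underlies denser water.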